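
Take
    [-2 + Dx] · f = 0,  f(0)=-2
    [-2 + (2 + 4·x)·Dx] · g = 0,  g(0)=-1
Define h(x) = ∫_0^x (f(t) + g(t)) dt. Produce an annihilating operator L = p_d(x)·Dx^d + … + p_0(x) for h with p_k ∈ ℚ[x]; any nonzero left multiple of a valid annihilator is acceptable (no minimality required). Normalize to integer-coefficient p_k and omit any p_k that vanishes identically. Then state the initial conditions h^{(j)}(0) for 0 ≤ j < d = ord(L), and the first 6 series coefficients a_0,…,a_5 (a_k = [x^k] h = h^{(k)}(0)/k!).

L = (6 + 8·x)·Dx + (-5 - 16·x - 16·x^2)·Dx^2 + (1 + 6·x + 8·x^2)·Dx^3  (order 3).
h: a_k = 0, -3, -5/2, -7/6, -19/24, -17/120, …
ICs: h(0) = 0, h′(0) = -3, h′′(0) = -5.

f: a_k = -2, -4, -4, -8/3, -4/3, -8/15, …
g: a_k = -1, -1, 1/2, -1/2, 5/8, -7/8, …
Sum ⇒ L₀ = lclm(L_f,L_g) in ℚ(x)⟨Dx⟩.
∫: right-multiply L₀ by Dx.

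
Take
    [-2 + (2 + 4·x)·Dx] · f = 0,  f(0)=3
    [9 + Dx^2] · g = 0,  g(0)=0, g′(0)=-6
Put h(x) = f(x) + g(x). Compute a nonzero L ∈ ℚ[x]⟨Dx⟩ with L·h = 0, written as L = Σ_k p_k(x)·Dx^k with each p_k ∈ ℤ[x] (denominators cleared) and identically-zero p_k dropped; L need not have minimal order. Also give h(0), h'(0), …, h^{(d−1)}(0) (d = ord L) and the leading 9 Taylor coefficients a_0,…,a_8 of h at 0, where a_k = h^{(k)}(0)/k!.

L = (-27 - 81·x - 81·x^2) + (18 + 117·x + 243·x^2 + 162·x^3)·Dx + (-3 - 9·x - 9·x^2)·Dx^2 + (2 + 13·x + 27·x^2 + 18·x^3)·Dx^3  (order 3).
h: a_k = 3, -3, -3/2, 21/2, -15/8, -57/40, -63/16, 3951/560, -1287/128, …
ICs: h(0) = 3, h′(0) = -3, h′′(0) = -3.

f: a_k = 3, 3, -3/2, 3/2, -15/8, 21/8, -63/16, 99/16, -1287/128, …
g: a_k = 0, -6, 0, 9, 0, -81/20, 0, 243/280, 0, …
Sum ⇒ L₀ = lclm(L_f,L_g) in ℚ(x)⟨Dx⟩.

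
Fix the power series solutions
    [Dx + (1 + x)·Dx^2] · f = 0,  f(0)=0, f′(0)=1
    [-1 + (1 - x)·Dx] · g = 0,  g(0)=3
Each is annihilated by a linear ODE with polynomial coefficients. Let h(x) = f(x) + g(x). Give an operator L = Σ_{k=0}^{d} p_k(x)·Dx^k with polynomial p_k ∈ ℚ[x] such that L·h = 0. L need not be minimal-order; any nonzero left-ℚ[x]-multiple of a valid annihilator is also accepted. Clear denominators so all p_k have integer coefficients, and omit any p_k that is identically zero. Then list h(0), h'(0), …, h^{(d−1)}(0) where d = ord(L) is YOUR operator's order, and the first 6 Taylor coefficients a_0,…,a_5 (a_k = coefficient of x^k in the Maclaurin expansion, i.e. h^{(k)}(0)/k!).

L = (-10 - 2·x)·Dx + (-4 - 16·x - 4·x^2)·Dx^2 + (3 + x - 3·x^2 - x^3)·Dx^3  (order 3).
h: a_k = 3, 4, 5/2, 10/3, 11/4, 16/5, …
ICs: h(0) = 3, h′(0) = 4, h′′(0) = 5.

f: a_k = 0, 1, -1/2, 1/3, -1/4, 1/5, …
g: a_k = 3, 3, 3, 3, 3, 3, …
Sum ⇒ L₀ = lclm(L_f,L_g) in ℚ(x)⟨Dx⟩.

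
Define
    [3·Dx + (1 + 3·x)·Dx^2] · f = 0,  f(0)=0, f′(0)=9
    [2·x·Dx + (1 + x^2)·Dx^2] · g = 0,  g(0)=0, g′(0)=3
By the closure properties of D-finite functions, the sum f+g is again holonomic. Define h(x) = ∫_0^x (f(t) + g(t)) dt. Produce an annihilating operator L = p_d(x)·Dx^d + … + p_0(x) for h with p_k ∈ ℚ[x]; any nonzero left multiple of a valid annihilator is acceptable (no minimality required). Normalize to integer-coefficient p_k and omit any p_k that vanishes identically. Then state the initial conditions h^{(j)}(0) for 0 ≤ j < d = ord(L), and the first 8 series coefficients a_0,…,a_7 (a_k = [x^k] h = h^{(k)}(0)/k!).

L = (-6 - 54·x + 18·x^2 + 18·x^3)·Dx^2 + (-20 - 12·x - 48·x^2 + 36·x^3 + 36·x^4)·Dx^3 + (-3 - 7·x + 6·x^2 + 2·x^3 + 9·x^4 + 9·x^5)·Dx^4  (order 4).
h: a_k = 0, 0, 6, -9/2, 13/2, -243/20, 122/5, -729/14, …
ICs: h(0) = 0, h′(0) = 0, h′′(0) = 12, h′′′(0) = -27.

f: a_k = 0, 9, -27/2, 27, -243/4, 729/5, -729/2, 6561/7, …
g: a_k = 0, 3, 0, -1, 0, 3/5, 0, -3/7, …
f+g: L₀ = lclm(L_f,L_g), ord ≤ 2+2.
h=∫h₀ ⇒ L = L₀·Dx.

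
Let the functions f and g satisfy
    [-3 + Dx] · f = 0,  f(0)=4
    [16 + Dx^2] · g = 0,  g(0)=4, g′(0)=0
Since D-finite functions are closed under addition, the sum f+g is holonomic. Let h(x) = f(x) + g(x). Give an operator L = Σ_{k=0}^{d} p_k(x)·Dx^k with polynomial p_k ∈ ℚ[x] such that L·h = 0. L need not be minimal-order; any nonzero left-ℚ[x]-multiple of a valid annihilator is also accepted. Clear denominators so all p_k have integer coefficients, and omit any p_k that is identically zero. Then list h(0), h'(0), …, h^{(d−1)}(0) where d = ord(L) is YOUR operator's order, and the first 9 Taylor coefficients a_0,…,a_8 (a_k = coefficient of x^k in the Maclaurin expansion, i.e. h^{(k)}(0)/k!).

L = -48 + 16·Dx - 3·Dx^2 + Dx^3  (order 3).
h: a_k = 8, 12, -14, 18, 337/6, 81/10, -3367/180, 243/140, 72097/10080, …
ICs: h(0) = 8, h′(0) = 12, h′′(0) = -28.

f: a_k = 4, 12, 18, 18, 27/2, 81/10, 81/20, 243/140, 729/1120, …
g: a_k = 4, 0, -32, 0, 128/3, 0, -1024/45, 0, 2048/315, …
Sum ⇒ L₀ = lclm(L_f,L_g) in ℚ(x)⟨Dx⟩.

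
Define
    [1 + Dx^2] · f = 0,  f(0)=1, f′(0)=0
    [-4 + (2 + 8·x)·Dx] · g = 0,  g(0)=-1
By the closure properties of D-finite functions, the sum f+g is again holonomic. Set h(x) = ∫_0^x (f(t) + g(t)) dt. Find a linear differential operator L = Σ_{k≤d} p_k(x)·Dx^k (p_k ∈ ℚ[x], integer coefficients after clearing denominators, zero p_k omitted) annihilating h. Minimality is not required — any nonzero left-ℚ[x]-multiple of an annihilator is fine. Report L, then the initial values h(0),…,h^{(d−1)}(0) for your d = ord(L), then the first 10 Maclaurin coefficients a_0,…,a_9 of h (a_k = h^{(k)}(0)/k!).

L = (-26 - 16·x - 32·x^2)·Dx + (-3 - 4·x + 48·x^2 + 64·x^3)·Dx^2 + (-26 - 16·x - 32·x^2)·Dx^3 + (-3 - 4·x + 48·x^2 + 64·x^3)·Dx^4  (order 4).
h: a_k = 0, 0, -1, 1/2, -1, 241/120, -14/3, 60479/5040, -33, 34594561/362880, …
ICs: h(0) = 0, h′(0) = 0, h′′(0) = -2, h′′′(0) = 3.

f: a_k = 1, 0, -1/2, 0, 1/24, 0, -1/720, 0, 1/40320, 0, …
g: a_k = -1, -2, 2, -4, 10, -28, 84, -264, 858, -2860, …
L₀ := lclm(L_f,L_g); ord L₀ ≤ 2+1.
Integrate: L := L₀·Dx.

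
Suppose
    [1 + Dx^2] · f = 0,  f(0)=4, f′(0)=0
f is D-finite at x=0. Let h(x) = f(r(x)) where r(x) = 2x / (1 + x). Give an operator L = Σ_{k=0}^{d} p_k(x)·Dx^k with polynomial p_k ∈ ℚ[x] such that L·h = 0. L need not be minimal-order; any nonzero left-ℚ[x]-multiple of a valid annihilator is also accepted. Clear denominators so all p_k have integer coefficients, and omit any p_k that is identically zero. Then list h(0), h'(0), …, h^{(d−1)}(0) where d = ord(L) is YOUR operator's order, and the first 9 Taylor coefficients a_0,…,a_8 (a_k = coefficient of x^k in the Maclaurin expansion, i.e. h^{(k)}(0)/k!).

L = 4 + (2 + 6·x + 6·x^2 + 2·x^3)·Dx + (1 + 4·x + 6·x^2 + 4·x^3 + x^4)·Dx^2  (order 2).
h: a_k = 4, 0, -8, 16, -64/3, 64/3, -616/45, -16/5, 9416/315, …
ICs: h(0) = 4, h′(0) = 0.

f: a_k = 4, 0, -2, 0, 1/6, 0, -1/180, 0, 1/10080, …
f∘r: x↦r, Dx↦Dx/r' in L_f ⇒ L₀.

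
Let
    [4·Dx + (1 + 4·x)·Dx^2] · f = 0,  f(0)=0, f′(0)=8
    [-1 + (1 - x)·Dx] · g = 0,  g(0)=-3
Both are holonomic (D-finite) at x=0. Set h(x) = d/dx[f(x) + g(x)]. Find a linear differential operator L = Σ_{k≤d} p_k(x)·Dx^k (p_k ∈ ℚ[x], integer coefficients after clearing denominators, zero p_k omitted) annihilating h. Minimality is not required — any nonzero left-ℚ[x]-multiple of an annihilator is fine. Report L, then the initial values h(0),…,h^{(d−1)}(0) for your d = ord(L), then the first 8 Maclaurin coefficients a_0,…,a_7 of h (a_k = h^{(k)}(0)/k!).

f: a_k = 0, 8, -16, 128/3, -128, 2048/5, -4096/3, 32768/7, …
g: a_k = -3, -3, -3, -3, -3, -3, -3, -3, …
Sum ⇒ L₀ = lclm(L_f,L_g) in ℚ(x)⟨Dx⟩.
Differentiate: ansatz ord ≤ ord L₀ ⇒ L.
L = (-44 - 16·x) + (13 - 56·x - 32·x^2)·Dx + (3 + 11·x - 6·x^2 - 8·x^3)·Dx^2  (order 2).
h: a_k = 5, -38, 119, -524, 2033, -8210, 32747, -131096, …
ICs: h(0) = 5, h′(0) = -38.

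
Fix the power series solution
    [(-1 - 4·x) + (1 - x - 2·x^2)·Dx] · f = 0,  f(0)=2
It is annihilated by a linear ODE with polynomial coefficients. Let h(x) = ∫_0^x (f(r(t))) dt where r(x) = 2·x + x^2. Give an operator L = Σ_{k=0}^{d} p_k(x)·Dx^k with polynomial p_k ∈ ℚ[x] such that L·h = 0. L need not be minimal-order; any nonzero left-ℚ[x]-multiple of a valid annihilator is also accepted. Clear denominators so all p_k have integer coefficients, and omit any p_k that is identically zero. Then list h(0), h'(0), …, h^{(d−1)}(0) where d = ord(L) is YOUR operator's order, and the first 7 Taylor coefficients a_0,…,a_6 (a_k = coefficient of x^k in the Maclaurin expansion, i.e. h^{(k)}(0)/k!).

L = (2 + 16·x + 8·x^2)·Dx + (-1 + 3·x + 6·x^2 + 2·x^3)·Dx^2  (order 2).
h: a_k = 0, 2, 2, 26/3, 26, 478/5, 1054/3, …
ICs: h(0) = 0, h′(0) = 2.

f: a_k = 2, 2, 6, 10, 22, 42, 86, …
Change of var in L_f (x↦r) gives L₀.
h=∫h₀ ⇒ L = L₀·Dx.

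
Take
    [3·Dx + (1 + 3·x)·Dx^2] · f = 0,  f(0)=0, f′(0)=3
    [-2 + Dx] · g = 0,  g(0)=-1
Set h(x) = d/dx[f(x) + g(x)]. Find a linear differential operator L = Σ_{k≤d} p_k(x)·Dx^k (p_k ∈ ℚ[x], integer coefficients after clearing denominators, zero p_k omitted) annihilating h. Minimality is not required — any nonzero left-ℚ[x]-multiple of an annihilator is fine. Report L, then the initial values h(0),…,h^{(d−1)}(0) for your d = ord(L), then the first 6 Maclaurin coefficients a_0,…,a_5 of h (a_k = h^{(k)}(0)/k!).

f: a_k = 0, 3, -9/2, 9, -81/4, 243/5, …
g: a_k = -1, -2, -2, -4/3, -2/3, -4/15, …
Sum ⇒ L₀ = lclm(L_f,L_g) in ℚ(x)⟨Dx⟩.
Differentiate: ansatz ord ≤ ord L₀ ⇒ L.
L = (-48 - 36·x) + (14 - 24·x - 36·x^2)·Dx + (5 + 21·x + 18·x^2)·Dx^2  (order 2).
h: a_k = 1, -13, 23, -251/3, 725/3, -10943/15, …
ICs: h(0) = 1, h′(0) = -13.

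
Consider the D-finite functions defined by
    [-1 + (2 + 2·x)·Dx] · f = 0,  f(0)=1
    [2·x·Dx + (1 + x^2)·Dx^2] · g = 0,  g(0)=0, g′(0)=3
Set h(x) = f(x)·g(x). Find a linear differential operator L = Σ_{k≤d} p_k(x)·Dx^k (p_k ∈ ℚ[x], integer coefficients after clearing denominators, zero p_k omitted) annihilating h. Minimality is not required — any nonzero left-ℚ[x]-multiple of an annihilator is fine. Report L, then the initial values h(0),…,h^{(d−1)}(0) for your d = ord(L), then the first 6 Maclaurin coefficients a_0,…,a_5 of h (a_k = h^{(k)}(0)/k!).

f: a_k = 1, 1/2, -1/8, 1/16, -5/128, 7/256, …
g: a_k = 0, 3, 0, -1, 0, 3/5, …
Product ⇒ symmetric product L₀, ord ≤ 2.
L = (3 - 4·x - x^2) + (-4 + 4·x + 12·x^2 + 4·x^3)·Dx + (4 + 8·x + 8·x^2 + 8·x^3 + 4·x^4)·Dx^2  (order 2).
h: a_k = 0, 3, 3/2, -11/8, -5/16, 389/640, …
ICs: h(0) = 0, h′(0) = 3.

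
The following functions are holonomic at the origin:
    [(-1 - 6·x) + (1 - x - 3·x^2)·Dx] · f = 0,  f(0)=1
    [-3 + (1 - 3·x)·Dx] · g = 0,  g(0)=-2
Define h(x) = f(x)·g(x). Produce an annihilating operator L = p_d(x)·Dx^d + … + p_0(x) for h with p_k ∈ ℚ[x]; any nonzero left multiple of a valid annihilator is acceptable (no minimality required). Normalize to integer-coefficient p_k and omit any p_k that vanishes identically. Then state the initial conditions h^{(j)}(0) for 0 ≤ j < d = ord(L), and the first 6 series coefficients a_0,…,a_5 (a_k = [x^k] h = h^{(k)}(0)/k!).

f: a_k = 1, 1, 4, 7, 19, 40, …
g: a_k = -2, -6, -18, -54, -162, -486, …
f·g: L₀ = L_f ⊗_s L_g, ord ≤ 1·1.
L = (-4 + 27·x^2) + (1 - 4·x + 9·x^3)·Dx  (order 1).
h: a_k = -2, -8, -32, -110, -368, -1184, …
ICs: h(0) = -2.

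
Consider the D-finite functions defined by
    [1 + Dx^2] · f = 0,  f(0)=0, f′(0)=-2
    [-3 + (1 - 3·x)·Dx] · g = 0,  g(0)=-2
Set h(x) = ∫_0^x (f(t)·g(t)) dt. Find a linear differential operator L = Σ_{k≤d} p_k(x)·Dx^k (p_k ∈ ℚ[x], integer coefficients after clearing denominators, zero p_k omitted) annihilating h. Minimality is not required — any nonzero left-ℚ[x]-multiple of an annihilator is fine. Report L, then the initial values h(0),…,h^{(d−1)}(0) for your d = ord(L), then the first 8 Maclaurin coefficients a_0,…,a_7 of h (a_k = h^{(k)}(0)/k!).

L = (-1 + 3·x)·Dx + 6·Dx^2 + (-1 + 3·x)·Dx^3  (order 3).
h: a_k = 0, 0, 2, 4, 53/6, 106/5, 9541/180, 1363/10, …
ICs: h(0) = 0, h′(0) = 0, h′′(0) = 4.

f: a_k = 0, -2, 0, 1/3, 0, -1/60, 0, 1/2520, …
g: a_k = -2, -6, -18, -54, -162, -486, -1458, -4374, …
Product ⇒ symmetric product L₀, ord ≤ 2.
h=∫h₀ ⇒ L = L₀·Dx.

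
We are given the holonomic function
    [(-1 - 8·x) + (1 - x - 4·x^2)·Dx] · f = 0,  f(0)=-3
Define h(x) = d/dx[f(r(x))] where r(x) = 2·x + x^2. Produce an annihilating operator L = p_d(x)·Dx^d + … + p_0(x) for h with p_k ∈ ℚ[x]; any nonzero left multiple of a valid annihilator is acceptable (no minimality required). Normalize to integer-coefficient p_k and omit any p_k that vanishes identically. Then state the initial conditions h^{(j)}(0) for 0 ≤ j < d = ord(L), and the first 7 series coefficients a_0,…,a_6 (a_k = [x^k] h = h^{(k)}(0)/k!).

f: a_k = -3, -3, -15, -27, -87, -195, -543, …
f∘r: x↦r, Dx↦Dx/r' in L_f ⇒ L₀.
Derive L from L₀ (diff closure).
L = (21 + 150·x + 987·x^2 + 2192·x^3 + 2148·x^4 + 960·x^5 + 160·x^6) + (-1 - 15·x + 27·x^2 + 345·x^3 + 700·x^4 + 588·x^5 + 224·x^6 + 32·x^7)·Dx  (order 1).
h: a_k = -6, -126, -828, -6924, -45930, -314802, -2029272, …
ICs: h(0) = -6.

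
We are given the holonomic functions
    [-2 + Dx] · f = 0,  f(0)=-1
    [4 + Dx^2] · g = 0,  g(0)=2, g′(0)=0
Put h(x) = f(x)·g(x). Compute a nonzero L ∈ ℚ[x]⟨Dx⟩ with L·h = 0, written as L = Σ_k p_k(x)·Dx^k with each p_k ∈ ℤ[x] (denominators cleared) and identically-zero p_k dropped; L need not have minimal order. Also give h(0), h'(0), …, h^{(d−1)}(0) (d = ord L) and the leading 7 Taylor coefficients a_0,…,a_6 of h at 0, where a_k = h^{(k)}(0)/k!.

f: a_k = -1, -2, -2, -4/3, -2/3, -4/15, -4/45, …
g: a_k = 2, 0, -4, 0, 4/3, 0, -8/45, …
f·g: L₀ = L_f ⊗_s L_g, ord ≤ 1·2.
L = 8 - 4·Dx + Dx^2  (order 2).
h: a_k = -2, -4, 0, 16/3, 16/3, 32/15, 0, …
ICs: h(0) = -2, h′(0) = -4.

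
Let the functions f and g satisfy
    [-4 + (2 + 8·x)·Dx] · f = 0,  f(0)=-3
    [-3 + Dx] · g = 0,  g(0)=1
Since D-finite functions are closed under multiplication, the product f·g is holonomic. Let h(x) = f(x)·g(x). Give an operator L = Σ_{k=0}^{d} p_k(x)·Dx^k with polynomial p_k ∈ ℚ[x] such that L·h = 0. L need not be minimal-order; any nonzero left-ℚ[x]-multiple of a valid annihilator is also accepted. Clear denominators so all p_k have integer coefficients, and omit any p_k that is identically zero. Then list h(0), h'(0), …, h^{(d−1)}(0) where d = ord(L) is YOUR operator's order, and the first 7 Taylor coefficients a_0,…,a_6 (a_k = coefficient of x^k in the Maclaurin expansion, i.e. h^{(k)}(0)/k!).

L = (-5 - 12·x) + (1 + 4·x)·Dx  (order 1).
h: a_k = -3, -15, -51/2, -69/2, -129/8, -1893/40, 1377/16, …
ICs: h(0) = -3.

f: a_k = -3, -6, 6, -12, 30, -84, 252, …
g: a_k = 1, 3, 9/2, 9/2, 27/8, 81/40, 81/80, …
h₀=f·g: eliminate ⇒ L₀, order ≤ 1·1.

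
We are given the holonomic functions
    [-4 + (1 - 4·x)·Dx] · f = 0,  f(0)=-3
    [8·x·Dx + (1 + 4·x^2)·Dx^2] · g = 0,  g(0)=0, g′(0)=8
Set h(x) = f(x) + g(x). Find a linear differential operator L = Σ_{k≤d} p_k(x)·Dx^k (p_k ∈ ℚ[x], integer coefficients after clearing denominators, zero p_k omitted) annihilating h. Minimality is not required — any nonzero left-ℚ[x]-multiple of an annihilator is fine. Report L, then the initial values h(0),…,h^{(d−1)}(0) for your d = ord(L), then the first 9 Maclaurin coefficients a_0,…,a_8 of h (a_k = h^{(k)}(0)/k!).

f: a_k = -3, -12, -48, -192, -768, -3072, -12288, -49152, -196608, …
g: a_k = 0, 8, 0, -32/3, 0, 128/5, 0, -512/7, 0, …
L₀ := lclm(L_f,L_g); ord L₀ ≤ 1+2.
L = (-8 + 128·x + 96·x^2)·Dx + (13 - 8·x + 100·x^2 + 96·x^3)·Dx^2 + (-1 + 3·x + 12·x^3 + 16·x^4)·Dx^3  (order 3).
h: a_k = -3, -4, -48, -608/3, -768, -15232/5, -12288, -344576/7, -196608, …
ICs: h(0) = -3, h′(0) = -4, h′′(0) = -96.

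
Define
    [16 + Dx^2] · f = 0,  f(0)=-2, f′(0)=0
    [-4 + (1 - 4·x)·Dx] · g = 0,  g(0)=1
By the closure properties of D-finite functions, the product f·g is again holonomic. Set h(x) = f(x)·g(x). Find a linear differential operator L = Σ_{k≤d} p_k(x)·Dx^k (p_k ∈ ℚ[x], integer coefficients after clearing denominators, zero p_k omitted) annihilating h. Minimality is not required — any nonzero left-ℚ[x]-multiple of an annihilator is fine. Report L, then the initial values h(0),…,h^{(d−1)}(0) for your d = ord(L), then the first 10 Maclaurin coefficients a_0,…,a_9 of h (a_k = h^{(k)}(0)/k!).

f: a_k = -2, 0, 16, 0, -64/3, 0, 512/45, 0, -1024/315, 0, …
g: a_k = 1, 4, 16, 64, 256, 1024, 4096, 16384, 65536, 262144, …
L₀ := L_f ⊗_s L_g (sym. prod.), ord ≤ 2.
L = (-16 + 64·x) + 8·Dx + (-1 + 4·x)·Dx^2  (order 2).
h: a_k = -2, -8, -16, -64, -832/3, -3328/3, -199168/45, -796672/45, -4461568/63, -17846272/63, …
ICs: h(0) = -2, h′(0) = -8.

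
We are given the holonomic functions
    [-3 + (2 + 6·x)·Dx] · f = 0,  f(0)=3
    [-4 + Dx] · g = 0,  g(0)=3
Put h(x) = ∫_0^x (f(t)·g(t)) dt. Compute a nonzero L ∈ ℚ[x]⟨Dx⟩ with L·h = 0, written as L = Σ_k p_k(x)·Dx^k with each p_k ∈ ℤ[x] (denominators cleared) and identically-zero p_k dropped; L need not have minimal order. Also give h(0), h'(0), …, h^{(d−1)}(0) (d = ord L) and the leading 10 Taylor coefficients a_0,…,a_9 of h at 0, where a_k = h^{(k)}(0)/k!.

f: a_k = 3, 9/2, -27/8, 81/16, -1215/128, 5103/256, -45927/1024, 216513/2048, -8444007/32768, 42220035/65536, …
g: a_k = 3, 12, 24, 32, 32, 128/5, 256/15, 1024/105, 512/105, 2048/945, …
Product ⇒ symmetric product L₀, ord ≤ 1.
∫: right-multiply L₀ by Dx.
L = (-11 - 24·x)·Dx + (2 + 6·x)·Dx^2  (order 2).
h: a_k = 0, 9, 99/4, 309/8, 2859/64, 24483/640, 76883/2560, 497863/35840, 9695729/573440, -133285631/10321920, …
ICs: h(0) = 0, h′(0) = 9.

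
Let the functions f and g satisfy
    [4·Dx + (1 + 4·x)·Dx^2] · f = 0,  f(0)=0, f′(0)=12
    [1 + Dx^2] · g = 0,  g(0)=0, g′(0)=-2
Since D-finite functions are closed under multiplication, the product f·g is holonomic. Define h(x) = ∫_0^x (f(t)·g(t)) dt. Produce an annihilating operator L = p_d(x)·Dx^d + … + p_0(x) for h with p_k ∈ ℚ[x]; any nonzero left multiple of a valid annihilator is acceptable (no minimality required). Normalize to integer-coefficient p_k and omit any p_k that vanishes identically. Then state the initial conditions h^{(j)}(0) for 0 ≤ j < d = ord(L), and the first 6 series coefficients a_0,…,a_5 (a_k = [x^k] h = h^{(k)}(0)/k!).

f: a_k = 0, 12, -24, 64, -192, 3072/5, …
g: a_k = 0, -2, 0, 1/3, 0, -1/60, …
h₀=f·g: eliminate ⇒ L₀, order ≤ 2·2.
Integrate: L := L₀·Dx.
L = (-147 - 144·x - 224·x^2 + 256·x^3 + 256·x^4)·Dx + (-56 - 160·x + 384·x^2 + 512·x^3)·Dx^2 + (-150 - 160·x - 192·x^2 + 512·x^3 + 512·x^4)·Dx^3 + (-56 - 160·x + 384·x^2 + 512·x^3)·Dx^4 + (-3 - 16·x + 32·x^2 + 256·x^3 + 256·x^4)·Dx^5  (order 5).
h: a_k = 0, 0, 0, -8, 12, -124/5, …
ICs: h(0) = 0, h′(0) = 0, h′′(0) = 0, h′′′(0) = -48, h′′′′(0) = 288.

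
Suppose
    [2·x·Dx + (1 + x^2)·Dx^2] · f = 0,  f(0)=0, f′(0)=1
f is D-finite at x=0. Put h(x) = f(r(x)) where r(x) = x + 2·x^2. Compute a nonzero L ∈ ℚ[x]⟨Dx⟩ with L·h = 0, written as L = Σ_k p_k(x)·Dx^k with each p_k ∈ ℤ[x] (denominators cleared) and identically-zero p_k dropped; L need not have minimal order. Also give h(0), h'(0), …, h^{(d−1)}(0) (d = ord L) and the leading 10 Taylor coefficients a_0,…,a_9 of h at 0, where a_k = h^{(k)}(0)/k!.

L = (-4 + 2·x + 16·x^2 + 48·x^3 + 48·x^4)·Dx + (1 + 4·x + x^2 + 8·x^3 + 20·x^4 + 16·x^5)·Dx^2  (order 2).
h: a_k = 0, 1, 2, -1/3, -2, -19/5, -2/3, 55/7, 14, 37/9, …
ICs: h(0) = 0, h′(0) = 1.

f: a_k = 0, 1, 0, -1/3, 0, 1/5, 0, -1/7, 0, 1/9, …
Change of var in L_f (x↦r) gives L₀.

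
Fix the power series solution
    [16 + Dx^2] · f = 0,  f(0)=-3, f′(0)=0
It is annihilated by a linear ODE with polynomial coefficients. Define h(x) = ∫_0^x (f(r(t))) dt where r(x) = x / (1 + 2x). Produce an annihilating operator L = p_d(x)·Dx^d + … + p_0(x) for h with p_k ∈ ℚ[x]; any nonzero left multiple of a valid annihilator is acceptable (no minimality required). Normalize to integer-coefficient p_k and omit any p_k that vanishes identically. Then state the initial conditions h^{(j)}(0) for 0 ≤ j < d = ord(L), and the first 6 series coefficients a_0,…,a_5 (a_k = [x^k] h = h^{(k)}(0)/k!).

L = 16·Dx + (4 + 24·x + 48·x^2 + 32·x^3)·Dx^2 + (1 + 8·x + 24·x^2 + 32·x^3 + 16·x^4)·Dx^3  (order 3).
h: a_k = 0, -3, 0, 8, -24, 256/5, …
ICs: h(0) = 0, h′(0) = -3, h′′(0) = 0.

f: a_k = -3, 0, 24, 0, -32, 0, …
h₀=f(r): pull back L_f along r ⇒ L₀.
h=∫h₀ ⇒ L = L₀·Dx.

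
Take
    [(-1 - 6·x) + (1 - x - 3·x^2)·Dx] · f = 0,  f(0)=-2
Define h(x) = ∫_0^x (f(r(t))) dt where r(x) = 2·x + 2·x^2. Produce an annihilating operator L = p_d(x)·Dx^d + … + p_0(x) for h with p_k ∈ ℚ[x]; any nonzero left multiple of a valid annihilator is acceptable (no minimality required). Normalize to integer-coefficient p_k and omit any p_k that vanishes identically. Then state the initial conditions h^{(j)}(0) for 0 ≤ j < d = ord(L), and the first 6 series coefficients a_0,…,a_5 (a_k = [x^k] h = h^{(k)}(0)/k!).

f: a_k = -2, -2, -8, -14, -38, -80, …
f∘r: x↦r, Dx↦Dx/r' in L_f ⇒ L₀.
Integrate: L := L₀·Dx.
L = (2 + 28·x + 72·x^2 + 48·x^3)·Dx + (-1 + 2·x + 14·x^2 + 24·x^3 + 12·x^4)·Dx^2  (order 2).
h: a_k = 0, -2, -2, -12, -44, -976/5, …
ICs: h(0) = 0, h′(0) = -2.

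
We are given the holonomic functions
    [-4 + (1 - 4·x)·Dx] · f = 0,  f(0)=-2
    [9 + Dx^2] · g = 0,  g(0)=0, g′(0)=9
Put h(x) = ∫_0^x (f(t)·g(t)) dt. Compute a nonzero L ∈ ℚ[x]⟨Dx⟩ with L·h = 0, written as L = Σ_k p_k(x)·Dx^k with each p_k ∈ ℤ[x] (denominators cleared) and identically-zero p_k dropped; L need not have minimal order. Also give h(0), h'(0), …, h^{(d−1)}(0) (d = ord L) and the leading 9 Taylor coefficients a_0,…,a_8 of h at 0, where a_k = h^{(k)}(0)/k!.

f: a_k = -2, -8, -32, -128, -512, -2048, -8192, -32768, -131072, …
g: a_k = 0, 9, 0, -27/2, 0, 243/40, 0, -729/560, 0, …
Sym-product of L_f,L_g gives L₀ (≤ ord 2).
h=∫h₀ ⇒ L = L₀·Dx.
L = (-9 + 36·x)·Dx + 8·Dx^2 + (-1 + 4·x)·Dx^3  (order 3).
h: a_k = 0, 0, -9, -24, -261/4, -1044/5, -27921/40, -83763/35, -18762183/2240, …
ICs: h(0) = 0, h′(0) = 0, h′′(0) = -18.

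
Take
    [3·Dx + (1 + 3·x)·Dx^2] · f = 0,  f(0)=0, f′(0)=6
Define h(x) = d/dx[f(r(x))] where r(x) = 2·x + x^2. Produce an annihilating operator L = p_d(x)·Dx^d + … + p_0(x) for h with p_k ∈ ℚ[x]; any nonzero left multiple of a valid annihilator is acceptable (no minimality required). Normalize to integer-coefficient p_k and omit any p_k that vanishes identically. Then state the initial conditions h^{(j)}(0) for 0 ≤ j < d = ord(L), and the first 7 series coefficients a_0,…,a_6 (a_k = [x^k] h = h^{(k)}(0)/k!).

f: a_k = 0, 6, -9, 18, -81/2, 486/5, -243, …
f∘r: x↦r, Dx↦Dx/r' in L_f ⇒ L₀.
Derive L from L₀ (diff closure).
L = (5 + 6·x + 3·x^2) + (1 + 7·x + 9·x^2 + 3·x^3)·Dx  (order 1).
h: a_k = 12, -60, 324, -1764, 9612, -52380, 285444, …
ICs: h(0) = 12.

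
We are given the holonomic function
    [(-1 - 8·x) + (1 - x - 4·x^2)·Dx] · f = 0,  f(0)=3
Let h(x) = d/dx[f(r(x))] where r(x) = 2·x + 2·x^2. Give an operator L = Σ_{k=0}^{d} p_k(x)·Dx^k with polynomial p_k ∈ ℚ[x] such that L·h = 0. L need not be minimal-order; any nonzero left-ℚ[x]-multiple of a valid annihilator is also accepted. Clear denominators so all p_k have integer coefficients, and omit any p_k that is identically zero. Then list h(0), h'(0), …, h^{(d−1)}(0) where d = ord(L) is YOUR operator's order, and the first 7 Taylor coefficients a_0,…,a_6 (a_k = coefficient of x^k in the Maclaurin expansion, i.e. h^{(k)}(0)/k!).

f: a_k = 3, 3, 15, 27, 87, 195, 543, …
L₀ from L_f via x↦r, Dx↦r'^{-1}Dx.
Differentiate: ansatz ord ≤ ord L₀ ⇒ L.
L = (22 + 204·x + 1260·x^2 + 4672·x^3 + 8736·x^4 + 7680·x^5 + 2560·x^6) + (-1 - 16·x + 6·x^2 + 420·x^3 + 1520·x^4 + 2400·x^5 + 1792·x^6 + 512·x^7)·Dx  (order 1).
h: a_k = 6, 132, 1008, 8400, 62280, 447120, 3120768, …
ICs: h(0) = 6.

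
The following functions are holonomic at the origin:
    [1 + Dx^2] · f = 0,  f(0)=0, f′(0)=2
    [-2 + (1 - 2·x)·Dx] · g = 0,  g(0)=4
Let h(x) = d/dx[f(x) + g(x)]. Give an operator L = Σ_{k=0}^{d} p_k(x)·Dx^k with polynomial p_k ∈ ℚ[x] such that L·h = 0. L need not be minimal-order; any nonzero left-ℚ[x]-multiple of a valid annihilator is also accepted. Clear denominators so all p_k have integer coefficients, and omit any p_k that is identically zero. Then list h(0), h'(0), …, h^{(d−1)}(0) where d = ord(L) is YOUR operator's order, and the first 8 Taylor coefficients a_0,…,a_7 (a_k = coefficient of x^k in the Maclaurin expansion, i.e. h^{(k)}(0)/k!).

L = (196 - 16·x + 16·x^2) + (-25 + 54·x - 12·x^2 + 8·x^3)·Dx + (196 - 16·x + 16·x^2)·Dx^2 + (-25 + 54·x - 12·x^2 + 8·x^3)·Dx^3  (order 3).
h: a_k = 10, 32, 95, 256, 7681/12, 1536, 1290239/360, 8192, …
ICs: h(0) = 10, h′(0) = 32, h′′(0) = 190.

f: a_k = 0, 2, 0, -1/3, 0, 1/60, 0, -1/2520, …
g: a_k = 4, 8, 16, 32, 64, 128, 256, 512, …
h₀=f+g: left-lcm gives L₀, ord ≤ 3.
h₀' ⇒ L via d/dx closure of L₀.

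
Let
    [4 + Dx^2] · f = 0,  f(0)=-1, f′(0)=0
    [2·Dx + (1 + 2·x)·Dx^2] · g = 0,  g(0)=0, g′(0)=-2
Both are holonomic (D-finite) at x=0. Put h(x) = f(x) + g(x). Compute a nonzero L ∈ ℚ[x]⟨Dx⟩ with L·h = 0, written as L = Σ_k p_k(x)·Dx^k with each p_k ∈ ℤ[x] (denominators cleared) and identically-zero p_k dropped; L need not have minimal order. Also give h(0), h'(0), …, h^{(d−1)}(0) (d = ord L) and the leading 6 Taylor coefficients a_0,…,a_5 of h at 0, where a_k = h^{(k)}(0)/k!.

L = (56 + 32·x + 32·x^2)·Dx + (12 + 40·x + 48·x^2 + 32·x^3)·Dx^2 + (14 + 8·x + 8·x^2)·Dx^3 + (3 + 10·x + 12·x^2 + 8·x^3)·Dx^4  (order 4).
h: a_k = -1, -2, 4, -8/3, 10/3, -32/5, …
ICs: h(0) = -1, h′(0) = -2, h′′(0) = 8, h′′′(0) = -16.

f: a_k = -1, 0, 2, 0, -2/3, 0, …
g: a_k = 0, -2, 2, -8/3, 4, -32/5, …
h₀=f+g: left-lcm gives L₀, ord ≤ 4.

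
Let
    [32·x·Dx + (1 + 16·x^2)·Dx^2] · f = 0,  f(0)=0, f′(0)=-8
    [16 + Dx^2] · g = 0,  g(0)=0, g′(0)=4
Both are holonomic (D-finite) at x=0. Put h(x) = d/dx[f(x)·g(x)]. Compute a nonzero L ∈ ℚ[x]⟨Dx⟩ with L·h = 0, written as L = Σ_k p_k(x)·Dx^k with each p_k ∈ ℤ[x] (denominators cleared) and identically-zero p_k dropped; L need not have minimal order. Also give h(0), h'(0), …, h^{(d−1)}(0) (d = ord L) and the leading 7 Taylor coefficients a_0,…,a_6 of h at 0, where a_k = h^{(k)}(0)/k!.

f: a_k = 0, -8, 0, 128/3, 0, -2048/5, 0, …
g: a_k = 0, 4, 0, -32/3, 0, 128/15, 0, …
f·g: L₀ = L_f ⊗_s L_g, ord ≤ 2·2.
h₀' ⇒ L via d/dx closure of L₀.
L = (14080 + 602112·x^2 + 15106048·x^4 + 50331648·x^6 + 100663296·x^8 + 268435456·x^10 + 2147483648·x^12) + (8704·x + 581632·x^3 + 9175040·x^5 + 41943040·x^7 + 167772160·x^9 + 536870912·x^11)·Dx + (960 + 43520·x^2 + 1093632·x^4 + 4849664·x^6 + 16777216·x^8 + 67108864·x^10 + 268435456·x^12)·Dx^2 + (544·x + 36352·x^3 + 573440·x^5 + 2621440·x^7 + 10485760·x^9 + 33554432·x^11)·Dx^3 + (5 + 368·x^2 + 9344·x^4 + 106496·x^6 + 655360·x^8 + 3145728·x^10 + 8388608·x^12)·Dx^4  (order 4).
h: a_k = 0, -64, 0, 1024, 0, -38912/3, 0, …
ICs: h(0) = 0, h′(0) = -64, h′′(0) = 0, h′′′(0) = 6144.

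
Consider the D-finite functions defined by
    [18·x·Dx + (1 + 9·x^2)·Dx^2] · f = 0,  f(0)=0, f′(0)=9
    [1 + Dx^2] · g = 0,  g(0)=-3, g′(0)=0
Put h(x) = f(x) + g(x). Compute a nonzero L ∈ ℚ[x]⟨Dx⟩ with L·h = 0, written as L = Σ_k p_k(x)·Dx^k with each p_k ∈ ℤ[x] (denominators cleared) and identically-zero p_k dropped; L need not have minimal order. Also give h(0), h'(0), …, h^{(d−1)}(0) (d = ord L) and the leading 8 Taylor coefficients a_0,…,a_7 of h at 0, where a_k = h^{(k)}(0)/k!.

L = (-1926·x + 17820·x^3 + 1458·x^5)·Dx + (-17 + 351·x^2 + 4617·x^4 + 729·x^6)·Dx^2 + (-1926·x + 17820·x^3 + 1458·x^5)·Dx^3 + (-17 + 351·x^2 + 4617·x^4 + 729·x^6)·Dx^4  (order 4).
h: a_k = -3, 9, 3/2, -27, -1/8, 729/5, 1/240, -6561/7, …
ICs: h(0) = -3, h′(0) = 9, h′′(0) = 3, h′′′(0) = -162.

f: a_k = 0, 9, 0, -27, 0, 729/5, 0, -6561/7, …
g: a_k = -3, 0, 3/2, 0, -1/8, 0, 1/240, 0, …
h₀=f+g: left-lcm gives L₀, ord ≤ 4.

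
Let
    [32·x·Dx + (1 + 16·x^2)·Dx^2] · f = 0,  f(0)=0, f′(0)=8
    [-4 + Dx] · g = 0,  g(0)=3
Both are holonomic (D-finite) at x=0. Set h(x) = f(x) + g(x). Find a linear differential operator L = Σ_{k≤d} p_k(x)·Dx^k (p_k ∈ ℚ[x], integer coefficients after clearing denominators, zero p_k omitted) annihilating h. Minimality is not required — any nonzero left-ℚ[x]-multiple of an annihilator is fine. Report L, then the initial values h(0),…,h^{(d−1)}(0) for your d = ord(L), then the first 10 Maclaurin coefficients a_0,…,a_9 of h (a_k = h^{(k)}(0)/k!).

L = (32 - 256·x - 512·x^2)·Dx + (-12 + 48·x + 64·x^2 - 256·x^3)·Dx^2 + (1 + 4·x + 16·x^2 + 64·x^3)·Dx^3  (order 3).
h: a_k = 3, 20, 24, -32/3, 32, 2176/5, 256/15, -490496/105, 512/105, 55052288/945, …
ICs: h(0) = 3, h′(0) = 20, h′′(0) = 48.

f: a_k = 0, 8, 0, -128/3, 0, 2048/5, 0, -32768/7, 0, 524288/9, …
g: a_k = 3, 12, 24, 32, 32, 128/5, 256/15, 1024/105, 512/105, 2048/945, …
Weyl lclm of L_f,L_g ⇒ L₀ (ord ≤ 3).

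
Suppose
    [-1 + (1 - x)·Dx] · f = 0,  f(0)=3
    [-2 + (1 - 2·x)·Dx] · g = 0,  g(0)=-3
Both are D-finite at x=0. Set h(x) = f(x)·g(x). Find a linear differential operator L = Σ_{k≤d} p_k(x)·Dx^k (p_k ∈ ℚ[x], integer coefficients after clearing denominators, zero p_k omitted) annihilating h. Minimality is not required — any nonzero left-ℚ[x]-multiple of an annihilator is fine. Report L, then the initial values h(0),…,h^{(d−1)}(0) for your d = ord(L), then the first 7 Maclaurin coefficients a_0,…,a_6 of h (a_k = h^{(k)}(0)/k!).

L = (-3 + 4·x) + (1 - 3·x + 2·x^2)·Dx  (order 1).
h: a_k = -9, -27, -63, -135, -279, -567, -1143, …
ICs: h(0) = -9.

f: a_k = 3, 3, 3, 3, 3, 3, 3, …
g: a_k = -3, -6, -12, -24, -48, -96, -192, …
Sym-product of L_f,L_g gives L₀ (≤ ord 1).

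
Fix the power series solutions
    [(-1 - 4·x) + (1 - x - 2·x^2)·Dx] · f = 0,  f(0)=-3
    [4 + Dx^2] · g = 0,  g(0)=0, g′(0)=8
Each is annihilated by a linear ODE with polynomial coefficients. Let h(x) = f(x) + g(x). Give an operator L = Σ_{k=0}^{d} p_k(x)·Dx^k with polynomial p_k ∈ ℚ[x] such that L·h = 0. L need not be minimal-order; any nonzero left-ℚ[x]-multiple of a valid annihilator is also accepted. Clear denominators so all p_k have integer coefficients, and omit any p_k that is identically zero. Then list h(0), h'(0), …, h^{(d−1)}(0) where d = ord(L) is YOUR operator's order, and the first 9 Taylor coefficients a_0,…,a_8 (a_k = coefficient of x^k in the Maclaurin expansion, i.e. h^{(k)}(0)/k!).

L = (68 + 304·x + 200·x^2 + 320·x^3 + 160·x^4 + 128·x^5) + (-20 + 12·x + 24·x^2 + 8·x^3 + 48·x^4 + 96·x^5 + 64·x^6)·Dx + (17 + 76·x + 50·x^2 + 80·x^3 + 40·x^4 + 32·x^5)·Dx^2 + (-5 + 3·x + 6·x^2 + 2·x^3 + 12·x^4 + 24·x^5 + 16·x^6)·Dx^3  (order 3).
h: a_k = -3, 5, -9, -61/3, -33, -929/15, -129, -80357/315, -513, …
ICs: h(0) = -3, h′(0) = 5, h′′(0) = -18.

f: a_k = -3, -3, -9, -15, -33, -63, -129, -255, -513, …
g: a_k = 0, 8, 0, -16/3, 0, 16/15, 0, -32/315, 0, …
Weyl lclm of L_f,L_g ⇒ L₀ (ord ≤ 3).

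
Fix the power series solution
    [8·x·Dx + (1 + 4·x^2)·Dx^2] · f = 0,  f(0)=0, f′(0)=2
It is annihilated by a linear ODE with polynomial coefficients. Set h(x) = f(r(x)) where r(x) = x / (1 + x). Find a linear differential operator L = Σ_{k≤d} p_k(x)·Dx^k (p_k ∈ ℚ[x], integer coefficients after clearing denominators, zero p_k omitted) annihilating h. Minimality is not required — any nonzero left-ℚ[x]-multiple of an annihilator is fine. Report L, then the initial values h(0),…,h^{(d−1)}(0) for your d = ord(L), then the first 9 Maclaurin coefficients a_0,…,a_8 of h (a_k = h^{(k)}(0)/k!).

f: a_k = 0, 2, 0, -8/3, 0, 32/5, 0, -128/7, 0, …
h₀=f(r): pull back L_f along r ⇒ L₀.
L = (2 + 10·x)·Dx + (1 + 2·x + 5·x^2)·Dx^2  (order 2).
h: a_k = 0, 2, -2, -2/3, 6, -38/5, -22/3, 278/7, -42, …
ICs: h(0) = 0, h′(0) = 2.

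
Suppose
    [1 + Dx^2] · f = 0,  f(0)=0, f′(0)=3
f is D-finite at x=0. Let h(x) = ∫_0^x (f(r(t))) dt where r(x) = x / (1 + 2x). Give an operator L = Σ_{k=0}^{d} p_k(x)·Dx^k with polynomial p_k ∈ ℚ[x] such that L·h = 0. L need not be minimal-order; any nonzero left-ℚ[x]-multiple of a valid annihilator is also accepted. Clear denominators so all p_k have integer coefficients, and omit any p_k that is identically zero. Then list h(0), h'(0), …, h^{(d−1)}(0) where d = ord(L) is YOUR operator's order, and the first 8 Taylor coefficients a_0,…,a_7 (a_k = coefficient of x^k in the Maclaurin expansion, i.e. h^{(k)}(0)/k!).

L = Dx + (4 + 24·x + 48·x^2 + 32·x^3)·Dx^2 + (1 + 8·x + 24·x^2 + 32·x^3 + 16·x^4)·Dx^3  (order 3).
h: a_k = 0, 0, 3/2, -2, 23/8, -21/5, 1441/240, -225/28, …
ICs: h(0) = 0, h′(0) = 0, h′′(0) = 3.

f: a_k = 0, 3, 0, -1/2, 0, 1/40, 0, -1/1680, …
f∘r: x↦r, Dx↦Dx/r' in L_f ⇒ L₀.
∫: right-multiply L₀ by Dx.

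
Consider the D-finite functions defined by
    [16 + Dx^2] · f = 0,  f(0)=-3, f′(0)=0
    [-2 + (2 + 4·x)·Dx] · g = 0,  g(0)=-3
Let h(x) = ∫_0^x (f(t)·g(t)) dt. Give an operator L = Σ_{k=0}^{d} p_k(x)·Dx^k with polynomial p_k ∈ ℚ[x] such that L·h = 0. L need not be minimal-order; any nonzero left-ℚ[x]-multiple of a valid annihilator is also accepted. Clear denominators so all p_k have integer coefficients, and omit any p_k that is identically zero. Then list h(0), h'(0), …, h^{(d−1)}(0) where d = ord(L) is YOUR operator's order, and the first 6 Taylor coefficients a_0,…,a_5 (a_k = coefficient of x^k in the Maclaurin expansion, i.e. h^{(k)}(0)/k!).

f: a_k = -3, 0, 24, 0, -32, 0, …
g: a_k = -3, -3, 3/2, -3/2, 15/8, -21/8, …
Product ⇒ symmetric product L₀, ord ≤ 2.
∫: right-multiply L₀ by Dx.
L = (19 + 64·x + 64·x^2)·Dx + (-2 - 4·x)·Dx^2 + (1 + 4·x + 4·x^2)·Dx^3  (order 3).
h: a_k = 0, 9, 9/2, -51/2, -135/8, 1011/40, …
ICs: h(0) = 0, h′(0) = 9, h′′(0) = 9.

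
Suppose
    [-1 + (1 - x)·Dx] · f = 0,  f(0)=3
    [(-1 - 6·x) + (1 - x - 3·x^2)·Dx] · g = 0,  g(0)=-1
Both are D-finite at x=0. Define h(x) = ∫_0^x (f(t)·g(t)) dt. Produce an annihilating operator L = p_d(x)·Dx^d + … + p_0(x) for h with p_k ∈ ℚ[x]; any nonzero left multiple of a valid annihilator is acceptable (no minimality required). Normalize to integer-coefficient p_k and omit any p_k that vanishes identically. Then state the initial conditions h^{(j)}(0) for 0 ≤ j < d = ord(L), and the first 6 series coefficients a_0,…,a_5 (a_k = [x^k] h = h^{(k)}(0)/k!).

f: a_k = 3, 3, 3, 3, 3, 3, …
g: a_k = -1, -1, -4, -7, -19, -40, …
Sym-product of L_f,L_g gives L₀ (≤ ord 1).
h=∫h₀ ⇒ L = L₀·Dx.
L = (-2 - 4·x + 9·x^2)·Dx + (1 - 2·x - 2·x^2 + 3·x^3)·Dx^2  (order 2).
h: a_k = 0, -3, -3, -6, -39/4, -96/5, …
ICs: h(0) = 0, h′(0) = -3.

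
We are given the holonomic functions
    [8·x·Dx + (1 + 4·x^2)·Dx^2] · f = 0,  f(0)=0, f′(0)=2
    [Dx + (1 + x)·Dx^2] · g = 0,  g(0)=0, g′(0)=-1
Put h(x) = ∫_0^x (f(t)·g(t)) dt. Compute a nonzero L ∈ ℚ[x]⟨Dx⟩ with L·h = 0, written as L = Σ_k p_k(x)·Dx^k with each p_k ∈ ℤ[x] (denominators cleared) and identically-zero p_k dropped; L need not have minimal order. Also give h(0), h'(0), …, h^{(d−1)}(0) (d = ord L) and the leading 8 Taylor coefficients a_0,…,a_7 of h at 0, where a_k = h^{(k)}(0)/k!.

L = (288 + 560·x + 3584·x^2 + 8640·x^3 + 7680·x^4 + 3328·x^5 + 1024·x^7)·Dx^2 + (258 + 1840·x + 6992·x^2 + 19264·x^3 + 29440·x^4 + 23808·x^5 + 8960·x^6 + 3072·x^7 + 3584·x^8)·Dx^3 + (36 + 628·x + 2496·x^2 + 6192·x^3 + 12288·x^4 + 15936·x^5 + 12288·x^6 + 5376·x^7 + 3072·x^8 + 2048·x^9)·Dx^4 + (17 + 66·x + 241·x^2 + 608·x^3 + 1152·x^4 + 1728·x^5 + 2016·x^6 + 1536·x^7 + 768·x^8 + 512·x^9 + 256·x^10)·Dx^5  (order 5).
h: a_k = 0, 0, 0, -2/3, 1/4, 2/5, -5/36, -38/45, …
ICs: h(0) = 0, h′(0) = 0, h′′(0) = 0, h′′′(0) = -4, h′′′′(0) = 6.

f: a_k = 0, 2, 0, -8/3, 0, 32/5, 0, -128/7, …
g: a_k = 0, -1, 1/2, -1/3, 1/4, -1/5, 1/6, -1/7, …
L₀ := L_f ⊗_s L_g (sym. prod.), ord ≤ 4.
h=∫₀ˣh₀: take L = L₀·Dx.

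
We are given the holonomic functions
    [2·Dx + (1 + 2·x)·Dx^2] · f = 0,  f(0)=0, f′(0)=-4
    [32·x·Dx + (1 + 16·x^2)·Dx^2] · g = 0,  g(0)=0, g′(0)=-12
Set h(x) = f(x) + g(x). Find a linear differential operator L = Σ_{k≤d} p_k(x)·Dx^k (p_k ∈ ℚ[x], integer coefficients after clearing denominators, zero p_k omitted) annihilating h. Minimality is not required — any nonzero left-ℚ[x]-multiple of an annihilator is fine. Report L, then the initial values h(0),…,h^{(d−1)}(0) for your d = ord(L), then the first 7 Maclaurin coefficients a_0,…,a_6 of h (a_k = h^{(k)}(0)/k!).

L = (-32 - 192·x + 1536·x^2 + 1024·x^3)·Dx + (-20 - 64·x + 576·x^2 + 3072·x^3 + 2048·x^4)·Dx^2 + (-1 + 14·x + 32·x^2 + 256·x^3 + 768·x^4 + 512·x^5)·Dx^3  (order 3).
h: a_k = 0, -16, 4, 176/3, 8, -3136/5, 64/3, …
ICs: h(0) = 0, h′(0) = -16, h′′(0) = 8.

f: a_k = 0, -4, 4, -16/3, 8, -64/5, 64/3, …
g: a_k = 0, -12, 0, 64, 0, -3072/5, 0, …
L₀ := lclm(L_f,L_g); ord L₀ ≤ 2+2.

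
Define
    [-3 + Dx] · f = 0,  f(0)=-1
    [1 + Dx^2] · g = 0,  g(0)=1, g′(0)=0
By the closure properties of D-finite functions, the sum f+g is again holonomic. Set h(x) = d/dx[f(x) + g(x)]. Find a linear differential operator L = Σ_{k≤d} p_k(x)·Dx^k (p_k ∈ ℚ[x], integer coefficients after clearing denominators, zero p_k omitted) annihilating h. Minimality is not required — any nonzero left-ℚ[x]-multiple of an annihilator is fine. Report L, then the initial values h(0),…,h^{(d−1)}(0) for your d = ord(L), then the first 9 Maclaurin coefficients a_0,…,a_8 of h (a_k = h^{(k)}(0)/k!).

f: a_k = -1, -3, -9/2, -9/2, -27/8, -81/40, -81/80, -243/560, -729/4480, …
g: a_k = 1, 0, -1/2, 0, 1/24, 0, -1/720, 0, 1/40320, …
L₀ := lclm(L_f,L_g); ord L₀ ≤ 1+2.
Derive L from L₀ (diff closure).
L = 3 - Dx + 3·Dx^2 - Dx^3  (order 3).
h: a_k = -3, -10, -27/2, -40/3, -81/8, -73/12, -243/80, -82/63, -2187/4480, …
ICs: h(0) = -3, h′(0) = -10, h′′(0) = -27.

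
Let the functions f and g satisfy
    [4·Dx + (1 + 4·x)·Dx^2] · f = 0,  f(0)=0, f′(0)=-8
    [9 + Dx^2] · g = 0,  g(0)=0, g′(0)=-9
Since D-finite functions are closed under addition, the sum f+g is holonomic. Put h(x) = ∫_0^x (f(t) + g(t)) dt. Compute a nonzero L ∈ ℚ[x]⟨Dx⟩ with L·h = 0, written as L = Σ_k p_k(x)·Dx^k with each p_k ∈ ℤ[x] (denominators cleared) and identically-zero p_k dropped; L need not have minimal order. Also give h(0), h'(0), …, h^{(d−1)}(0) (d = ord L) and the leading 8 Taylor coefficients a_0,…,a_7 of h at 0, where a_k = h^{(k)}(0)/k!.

f: a_k = 0, -8, 16, -128/3, 128, -2048/5, 4096/3, -32768/7, …
g: a_k = 0, -9, 0, 27/2, 0, -243/40, 0, 729/560, …
L₀ := lclm(L_f,L_g); ord L₀ ≤ 2+2.
h=∫h₀ ⇒ L = L₀·Dx.
L = (3780 + 2592·x + 5184·x^2)·Dx^2 + (369 + 2124·x + 3888·x^2 + 5184·x^3)·Dx^3 + (420 + 288·x + 576·x^2)·Dx^4 + (41 + 236·x + 432·x^2 + 576·x^3)·Dx^5  (order 5).
h: a_k = 0, 0, -17/2, 16/3, -175/24, 128/5, -16627/240, 4096/21, …
ICs: h(0) = 0, h′(0) = 0, h′′(0) = -17, h′′′(0) = 32, h′′′′(0) = -175.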